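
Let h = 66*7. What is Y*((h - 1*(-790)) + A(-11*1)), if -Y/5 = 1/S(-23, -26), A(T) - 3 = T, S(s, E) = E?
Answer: 3110/13 ≈ 239.23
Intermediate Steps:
A(T) = 3 + T
Y = 5/26 (Y = -5/(-26) = -5*(-1/26) = 5/26 ≈ 0.19231)
h = 462
Y*((h - 1*(-790)) + A(-11*1)) = 5*((462 - 1*(-790)) + (3 - 11*1))/26 = 5*((462 + 790) + (3 - 11))/26 = 5*(1252 - 8)/26 = (5/26)*1244 = 3110/13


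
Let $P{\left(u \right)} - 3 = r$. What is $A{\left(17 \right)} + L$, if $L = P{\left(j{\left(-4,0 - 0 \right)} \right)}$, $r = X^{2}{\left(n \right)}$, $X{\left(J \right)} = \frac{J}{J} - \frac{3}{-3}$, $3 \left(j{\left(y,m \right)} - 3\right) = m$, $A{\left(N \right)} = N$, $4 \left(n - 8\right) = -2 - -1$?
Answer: $24$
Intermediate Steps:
$n = \frac{31}{4}$ ($n = 8 + \frac{-2 - -1}{4} = 8 + \frac{-2 + 1}{4} = 8 + \frac{1}{4} \left(-1\right) = 8 - \frac{1}{4} = \frac{31}{4} \approx 7.75$)
$j{\left(y,m \right)} = 3 + \frac{m}{3}$
$X{\left(J \right)} = 2$ ($X{\left(J \right)} = 1 - -1 = 1 + 1 = 2$)
$r = 4$ ($r = 2^{2} = 4$)
$P{\left(u \right)} = 7$ ($P{\left(u \right)} = 3 + 4 = 7$)
$L = 7$
$A{\left(17 \right)} + L = 17 + 7 = 24$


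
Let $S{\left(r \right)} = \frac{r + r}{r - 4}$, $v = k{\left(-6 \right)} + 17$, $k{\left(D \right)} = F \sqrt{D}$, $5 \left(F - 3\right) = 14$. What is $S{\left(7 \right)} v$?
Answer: $\frac{238}{3} + \frac{406 i \sqrt{6}}{15} \approx 79.333 + 66.3 i$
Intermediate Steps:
$F = \frac{29}{5}$ ($F = 3 + \frac{1}{5} \cdot 14 = 3 + \frac{14}{5} = \frac{29}{5} \approx 5.8$)
$k{\left(D \right)} = \frac{29 \sqrt{D}}{5}$
$v = 17 + \frac{29 i \sqrt{6}}{5}$ ($v = \frac{29 \sqrt{-6}}{5} + 17 = \frac{29 i \sqrt{6}}{5} + 17 = 17 + \frac{29 i \sqrt{6}}{5} \approx 17.0 + 14.207 i$)
$S{\left(r \right)} = \frac{2 r}{-4 + r}$
$S{\left(7 \right)} v = 2 \cdot 7 \frac{1}{-4 + 7} \left(17 + \frac{29 i \sqrt{6}}{5}\right) = 2 \cdot 7 \cdot \frac{1}{3} \left(17 + \frac{29 i \sqrt{6}}{5}\right) = \frac{14 \left(17 + \frac{29 i \sqrt{6}}{5}\right)}{3} = \frac{238}{3} + \frac{406 i \sqrt{6}}{15}$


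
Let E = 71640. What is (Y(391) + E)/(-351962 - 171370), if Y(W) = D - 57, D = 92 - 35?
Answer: -1990/14537 ≈ -0.13689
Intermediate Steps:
D = 57
Y(W) = 0 (Y(W) = 57 - 57 = 0)
(Y(391) + E)/(-351962 - 171370) = (0 + 71640)/(-351962 - 171370) = 71640/(-523332) = 71640*(-1/523332) = -1990/14537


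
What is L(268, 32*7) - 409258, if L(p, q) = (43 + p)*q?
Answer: -339594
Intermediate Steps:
L(p, q) = q*(43 + p)
L(268, 32*7) - 409258 = (32*7)*(43 + 268) - 409258 = 224*311 - 409258 = 69664 - 409258 = -339594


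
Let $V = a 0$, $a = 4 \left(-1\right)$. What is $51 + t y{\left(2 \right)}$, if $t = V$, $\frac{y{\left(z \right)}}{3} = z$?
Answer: $51$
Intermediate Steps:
$a = -4$
$y{\left(z \right)} = 3 z$
$V = 0$ ($V = \left(-4\right) 0 = 0$)
$t = 0$
$51 + t y{\left(2 \right)} = 51 + 0 \cdot 3 \cdot 2 = 51 + 0 \cdot 6 = 51 + 0 = 51$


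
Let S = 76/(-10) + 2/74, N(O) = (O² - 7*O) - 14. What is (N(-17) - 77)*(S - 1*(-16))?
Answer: 494203/185 ≈ 2671.4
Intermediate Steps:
N(O) = -14 + O² - 7*O
S = -1401/185 (S = 76*(-⅒) + 2*(1/74) = -38/5 + 1/37 = -1401/185 ≈ -7.5730)
(N(-17) - 77)*(S - 1*(-16)) = ((-14 + (-17)² - 7*(-17)) - 77)*(-1401/185 - 1*(-16)) = ((-14 + 289 + 119) - 77)*(-1401/185 + 16) = (394 - 77)*(1559/185) = 317*(1559/185) = 494203/185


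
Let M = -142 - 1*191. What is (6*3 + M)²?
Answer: 99225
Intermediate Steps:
M = -333 (M = -142 - 191 = -333)
(6*3 + M)² = (6*3 - 333)² = (18 - 333)² = (-315)² = 99225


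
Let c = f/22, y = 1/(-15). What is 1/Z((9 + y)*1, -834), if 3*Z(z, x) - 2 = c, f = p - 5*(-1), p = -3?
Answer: 33/23 ≈ 1.4348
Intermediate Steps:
y = -1/15 ≈ -0.066667
f = 2 (f = -3 - 5*(-1) = -3 + 5 = 2)
c = 1/11 (c = 2/22 = (1/22)*2 = 1/11 ≈ 0.090909)
Z(z, x) = 23/33 (Z(z, x) = ⅔ + (⅓)*(1/11) = ⅔ + 1/33 = 23/33)
1/Z((9 + y)*1, -834) = 1/(23/33) = 33/23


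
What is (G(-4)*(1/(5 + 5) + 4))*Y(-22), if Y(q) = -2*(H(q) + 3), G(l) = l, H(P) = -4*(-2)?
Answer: 1804/5 ≈ 360.80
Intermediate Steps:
H(P) = 8 (H(P) = -1*(-8) = 8)
Y(q) = -22 (Y(q) = -2*(8 + 3) = -2*11 = -22)
(G(-4)*(1/(5 + 5) + 4))*Y(-22) = -4*(1/(5 + 5) + 4)*(-22) = -4*(1/10 + 4)*(-22) = -4*(⅒ + 4)*(-22) = -4*41/10*(-22) = -82/5*(-22) = 1804/5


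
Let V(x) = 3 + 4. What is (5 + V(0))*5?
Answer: 60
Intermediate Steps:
V(x) = 7
(5 + V(0))*5 = (5 + 7)*5 = 12*5 = 60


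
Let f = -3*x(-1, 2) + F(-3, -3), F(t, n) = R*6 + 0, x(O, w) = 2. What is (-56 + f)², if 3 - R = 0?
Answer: 1936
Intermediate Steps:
R = 3 (R = 3 - 1*0 = 3 + 0 = 3)
F(t, n) = 18 (F(t, n) = 3*6 + 0 = 18 + 0 = 18)
f = 12 (f = -3*2 + 18 = -6 + 18 = 12)
(-56 + f)² = (-56 + 12)² = (-44)² = 1936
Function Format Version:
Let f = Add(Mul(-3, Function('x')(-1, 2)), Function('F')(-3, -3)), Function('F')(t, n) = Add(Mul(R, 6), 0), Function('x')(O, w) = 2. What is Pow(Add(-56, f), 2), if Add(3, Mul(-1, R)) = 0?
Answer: 1936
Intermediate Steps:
R = 3 (R = Add(3, Mul(-1, 0)) = Add(3, 0) = 3)
Function('F')(t, n) = 18 (Function('F')(t, n) = Add(Mul(3, 6), 0) = Add(18, 0) = 18)
f = 12 (f = Add(Mul(-3, 2), 18) = Add(-6, 18) = 12)
Pow(Add(-56, f), 2) = Pow(Add(-56, 12), 2) = Pow(-44, 2) = 1936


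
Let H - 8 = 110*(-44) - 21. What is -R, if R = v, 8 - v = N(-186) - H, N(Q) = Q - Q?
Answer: 4845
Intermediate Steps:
N(Q) = 0
H = -4853 (H = 8 + (110*(-44) - 21) = 8 + (-4840 - 21) = 8 - 4861 = -4853)
v = -4845 (v = 8 - (0 - 1*(-4853)) = 8 - (0 + 4853) = 8 - 1*4853 = 8 - 4853 = -4845)
R = -4845
-R = -1*(-4845) = 4845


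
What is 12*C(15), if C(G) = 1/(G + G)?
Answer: 2/5 ≈ 0.40000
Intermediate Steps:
C(G) = 1/(2*G)
12*C(15) = 12*((1/2)/15) = 12*((1/2)*(1/15)) = 12*(1/30) = 2/5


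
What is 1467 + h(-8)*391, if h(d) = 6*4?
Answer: 10851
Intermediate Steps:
h(d) = 24
1467 + h(-8)*391 = 1467 + 24*391 = 1467 + 9384 = 10851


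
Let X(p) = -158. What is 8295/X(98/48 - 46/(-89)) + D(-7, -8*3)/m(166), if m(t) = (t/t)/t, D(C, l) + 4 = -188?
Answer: -63849/2 ≈ -31925.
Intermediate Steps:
D(C, l) = -192 (D(C, l) = -4 - 188 = -192)
m(t) = 1/t
8295/X(98/48 - 46/(-89)) + D(-7, -8*3)/m(166) = 8295/(-158) - 192/(1/166) = 8295*(-1/158) - 192/1/166 = -105/2 - 192*166 = -105/2 - 31872 = -63849/2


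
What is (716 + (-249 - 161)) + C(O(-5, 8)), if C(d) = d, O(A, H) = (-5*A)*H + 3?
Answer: 509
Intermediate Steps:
O(A, H) = 3 - 5*A*H (O(A, H) = -5*A*H + 3 = 3 - 5*A*H)
(716 + (-249 - 161)) + C(O(-5, 8)) = (716 + (-249 - 161)) + (3 - 5*(-5)*8) = (716 - 410) + (3 + 200) = 306 + 203 = 509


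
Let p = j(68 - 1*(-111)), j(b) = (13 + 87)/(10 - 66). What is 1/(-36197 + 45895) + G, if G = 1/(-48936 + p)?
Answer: 549357/6644381042 ≈ 8.2680e-5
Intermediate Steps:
j(b) = -25/14 (j(b) = 100/(-56) = 100*(-1/56) = -25/14)
p = -25/14 ≈ -1.7857
G = -14/685129 (G = 1/(-48936 - 25/14) = 1/(-685129/14) = -14/685129 ≈ -2.0434e-5)
1/(-36197 + 45895) + G = 1/(-36197 + 45895) - 14/685129 = 1/9698 - 14/685129 = 549357/6644381042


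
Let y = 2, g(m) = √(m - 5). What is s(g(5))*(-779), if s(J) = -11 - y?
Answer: 10127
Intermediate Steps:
g(m) = √(-5 + m)
s(J) = -13 (s(J) = -11 - 1*2 = -11 - 2 = -13)
s(g(5))*(-779) = -13*(-779) = 10127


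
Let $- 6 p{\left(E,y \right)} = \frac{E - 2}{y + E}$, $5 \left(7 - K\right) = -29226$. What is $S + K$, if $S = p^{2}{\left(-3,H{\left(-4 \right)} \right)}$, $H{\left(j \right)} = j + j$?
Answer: $\frac{127461041}{21780} \approx 5852.2$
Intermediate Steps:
$K = \frac{29261}{5}$ ($K = 7 - - \frac{29226}{5} = 7 + \frac{29226}{5} = \frac{29261}{5} \approx 5852.2$)
$H{\left(j \right)} = 2 j$
$p{\left(E,y \right)} = - \frac{-2 + E}{6 \left(E + y\right)}$ ($p{\left(E,y \right)} = - \frac{\left(E - 2\right) \frac{1}{y + E}}{6} = - \frac{\left(-2 + E\right) \frac{1}{E + y}}{6} = - \frac{\frac{1}{E + y} \left(-2 + E\right)}{6} = - \frac{-2 + E}{6 \left(E + y\right)}$)
$S = \frac{25}{4356}$ ($S = \left(\frac{2 - -3}{6 \left(-3 + 2 \left(-4\right)\right)}\right)^{2} = \left(\frac{2 + 3}{6 \left(-3 - 8\right)}\right)^{2} = \left(\frac{1}{6} \frac{1}{-11} \cdot 5\right)^{2} = \left(\frac{1}{6} \left(- \frac{1}{11}\right) 5\right)^{2} = \left(- \frac{5}{66}\right)^{2} = \frac{25}{4356} \approx 0.0057392$)
$S + K = \frac{25}{4356} + \frac{29261}{5} = \frac{127461041}{21780}$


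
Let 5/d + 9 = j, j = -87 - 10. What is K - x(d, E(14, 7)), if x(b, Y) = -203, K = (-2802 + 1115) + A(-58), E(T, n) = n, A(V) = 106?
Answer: -1378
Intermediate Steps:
j = -97
d = -5/106 (d = 5/(-9 - 97) = 5/(-106) = 5*(-1/106) = -5/106 ≈ -0.047170)
K = -1581 (K = (-2802 + 1115) + 106 = -1687 + 106 = -1581)
K - x(d, E(14, 7)) = -1581 - 1*(-203) = -1581 + 203 = -1378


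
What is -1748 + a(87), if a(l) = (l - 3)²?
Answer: 5308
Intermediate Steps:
a(l) = (-3 + l)²
-1748 + a(87) = -1748 + (-3 + 87)² = -1748 + 84² = -1748 + 7056 = 5308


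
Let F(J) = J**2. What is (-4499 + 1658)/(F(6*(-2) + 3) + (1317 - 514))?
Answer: -2841/884 ≈ -3.2138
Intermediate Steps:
(-4499 + 1658)/(F(6*(-2) + 3) + (1317 - 514)) = (-4499 + 1658)/((6*(-2) + 3)**2 + (1317 - 514)) = -2841/((-12 + 3)**2 + 803) = -2841/((-9)**2 + 803) = -2841/(81 + 803) = -2841/884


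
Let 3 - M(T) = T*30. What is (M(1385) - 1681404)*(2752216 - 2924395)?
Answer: 296655980229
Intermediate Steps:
M(T) = 3 - 30*T (M(T) = 3 - T*30 = 3 - 30*T)
(M(1385) - 1681404)*(2752216 - 2924395) = ((3 - 30*1385) - 1681404)*(2752216 - 2924395) = ((3 - 41550) - 1681404)*(-172179) = (-41547 - 1681404)*(-172179) = -1722951*(-172179) = 296655980229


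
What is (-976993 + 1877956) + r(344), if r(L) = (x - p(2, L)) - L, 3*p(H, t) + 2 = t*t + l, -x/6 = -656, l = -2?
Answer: 865111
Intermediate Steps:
x = 3936 (x = -6*(-656) = 3936)
p(H, t) = -4/3 + t²/3 (p(H, t) = -⅔ + (t*t - 2)/3 = -⅔ + (t² - 2)/3 = -⅔ + (-2 + t²)/3 = -⅔ + (-⅔ + t²/3) = -4/3 + t²/3)
r(L) = 11812/3 - L - L²/3 (r(L) = (3936 - (-4/3 + L²/3)) - L = (3936 + (4/3 - L²/3)) - L = (11812/3 - L²/3) - L = 11812/3 - L - L²/3)
(-976993 + 1877956) + r(344) = (-976993 + 1877956) + (11812/3 - 1*344 - ⅓*344²) = 900963 + (11812/3 - 344 - ⅓*118336) = 900963 + (11812/3 - 344 - 118336/3) = 900963 - 35852 = 865111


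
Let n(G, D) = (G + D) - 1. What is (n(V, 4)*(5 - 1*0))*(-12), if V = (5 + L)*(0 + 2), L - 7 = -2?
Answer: -1380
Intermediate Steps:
L = 5 (L = 7 - 2 = 5)
V = 20 (V = (5 + 5)*(0 + 2) = 10*2 = 20)
n(G, D) = -1 + D + G (n(G, D) = (D + G) - 1 = -1 + D + G)
(n(V, 4)*(5 - 1*0))*(-12) = ((-1 + 4 + 20)*(5 - 1*0))*(-12) = (23*(5 + 0))*(-12) = (23*5)*(-12) = 115*(-12) = -1380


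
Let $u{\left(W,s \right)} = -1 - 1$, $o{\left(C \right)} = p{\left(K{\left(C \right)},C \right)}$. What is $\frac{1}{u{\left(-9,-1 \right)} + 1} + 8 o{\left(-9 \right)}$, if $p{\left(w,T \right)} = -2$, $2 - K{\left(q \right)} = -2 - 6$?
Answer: $-17$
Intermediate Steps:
$K{\left(q \right)} = 10$ ($K{\left(q \right)} = 2 - \left(-2 - 6\right) = 2 - -8 = 2 + 8 = 10$)
$o{\left(C \right)} = -2$
$u{\left(W,s \right)} = -2$ ($u{\left(W,s \right)} = -1 - 1 = -2$)
$\frac{1}{u{\left(-9,-1 \right)} + 1} + 8 o{\left(-9 \right)} = \frac{1}{-2 + 1} + 8 \left(-2\right) = \frac{1}{-1} - 16 = -1 - 16 = -17$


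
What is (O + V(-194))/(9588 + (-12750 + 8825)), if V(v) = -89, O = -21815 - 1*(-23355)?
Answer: 1451/5663 ≈ 0.25622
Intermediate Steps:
O = 1540 (O = -21815 + 23355 = 1540)
(O + V(-194))/(9588 + (-12750 + 8825)) = (1540 - 89)/(9588 + (-12750 + 8825)) = 1451/(9588 - 3925) = 1451/5663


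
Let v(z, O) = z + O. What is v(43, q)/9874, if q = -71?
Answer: -14/4937 ≈ -0.0028357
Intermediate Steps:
v(z, O) = O + z
v(43, q)/9874 = (-71 + 43)/9874 = -28*1/9874 = -14/4937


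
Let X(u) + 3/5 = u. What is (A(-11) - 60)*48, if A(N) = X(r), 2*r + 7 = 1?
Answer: -15264/5 ≈ -3052.8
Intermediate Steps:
r = -3 (r = -7/2 + (½)*1 = -7/2 + ½ = -3)
X(u) = -⅗ + u
A(N) = -18/5 (A(N) = -⅗ - 3 = -18/5)
(A(-11) - 60)*48 = (-18/5 - 60)*48 = -318/5*48 = -15264/5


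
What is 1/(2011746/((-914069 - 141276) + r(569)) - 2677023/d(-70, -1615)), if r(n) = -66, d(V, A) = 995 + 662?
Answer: -102871531/166393704975 ≈ -0.00061824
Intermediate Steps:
d(V, A) = 1657
1/(2011746/((-914069 - 141276) + r(569)) - 2677023/d(-70, -1615)) = 1/(2011746/((-914069 - 141276) - 66) - 2677023/1657) = 1/(2011746/(-1055345 - 66) - 2677023*1/1657) = 1/(2011746/(-1055411) - 2677023/1657) = 1/(2011746*(-1/1055411) - 2677023/1657) = 1/(-118338/62083 - 2677023/1657) = 1/(-166393704975/102871531) = -102871531/166393704975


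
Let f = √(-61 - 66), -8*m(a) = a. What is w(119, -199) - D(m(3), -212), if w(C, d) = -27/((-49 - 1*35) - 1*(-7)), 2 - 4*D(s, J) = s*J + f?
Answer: 12151/616 + I*√127/4 ≈ 19.726 + 2.8174*I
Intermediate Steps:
m(a) = -a/8
f = I*√127 (f = √(-127) = I*√127 ≈ 11.269*I)
D(s, J) = ½ - I*√127/4 - J*s/4 (D(s, J) = ½ - (s*J + I*√127)/4 = ½ - (J*s + I*√127)/4 = ½ - (I*√127 + J*s)/4 = ½ + (-I*√127/4 - J*s/4) = ½ - I*√127/4 - J*s/4)
w(C, d) = 27/77 (w(C, d) = -27/((-49 - 35) + 7) = -27/(-84 + 7) = -27/(-77) = -27*(-1/77) = 27/77)
w(119, -199) - D(m(3), -212) = 27/77 - (½ - I*√127/4 - ¼*(-212)*(-⅛*3)) = 27/77 - (½ - I*√127/4 - ¼*(-212)*(-3/8)) = 27/77 - (½ - I*√127/4 - 159/8) = 27/77 - (-155/8 - I*√127/4) = 27/77 + (155/8 + I*√127/4) = 12151/616 + I*√127/4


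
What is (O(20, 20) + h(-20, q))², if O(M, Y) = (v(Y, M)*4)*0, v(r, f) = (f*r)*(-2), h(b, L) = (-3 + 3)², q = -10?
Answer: 0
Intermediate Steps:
h(b, L) = 0 (h(b, L) = 0² = 0)
v(r, f) = -2*f*r
O(M, Y) = 0 (O(M, Y) = (-2*M*Y*4)*0 = -8*M*Y*0 = 0)
(O(20, 20) + h(-20, q))² = (0 + 0)² = 0² = 0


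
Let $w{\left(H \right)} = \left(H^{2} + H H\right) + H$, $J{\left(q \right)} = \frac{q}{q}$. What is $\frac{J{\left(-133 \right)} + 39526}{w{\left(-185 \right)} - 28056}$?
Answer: $\frac{39527}{40209} \approx 0.98304$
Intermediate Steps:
$J{\left(q \right)} = 1$
$w{\left(H \right)} = H + 2 H^{2}$ ($w{\left(H \right)} = \left(H^{2} + H^{2}\right) + H = 2 H^{2} + H = H + 2 H^{2}$)
$\frac{J{\left(-133 \right)} + 39526}{w{\left(-185 \right)} - 28056} = \frac{1 + 39526}{- 185 \left(1 + 2 \left(-185\right)\right) - 28056} = \frac{39527}{- 185 \left(1 - 370\right) - 28056} = \frac{39527}{\left(-185\right) \left(-369\right) - 28056} = \frac{39527}{68265 - 28056} = \frac{39527}{40209}$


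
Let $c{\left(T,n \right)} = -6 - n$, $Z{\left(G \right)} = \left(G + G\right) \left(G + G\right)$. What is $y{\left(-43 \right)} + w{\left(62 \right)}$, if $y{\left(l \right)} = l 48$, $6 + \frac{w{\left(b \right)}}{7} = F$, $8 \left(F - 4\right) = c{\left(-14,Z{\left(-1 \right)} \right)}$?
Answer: $- \frac{8347}{4} \approx -2086.8$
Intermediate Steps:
$Z{\left(G \right)} = 4 G^{2}$ ($Z{\left(G \right)} = 2 G 2 G = 4 G^{2}$)
$F = \frac{11}{4}$ ($F = 4 + \frac{-6 - 4 \left(-1\right)^{2}}{8} = 4 + \frac{-6 - 4 \cdot 1}{8} = 4 + \frac{-6 - 4}{8} = 4 + \frac{1}{8} \left(-10\right) = 4 - \frac{5}{4} = \frac{11}{4} \approx 2.75$)
$w{\left(b \right)} = - \frac{91}{4}$ ($w{\left(b \right)} = -42 + 7 \cdot \frac{11}{4} = -42 + \frac{77}{4} = - \frac{91}{4}$)
$y{\left(l \right)} = 48 l$
$y{\left(-43 \right)} + w{\left(62 \right)} = 48 \left(-43\right) - \frac{91}{4} = -2064 - \frac{91}{4} = - \frac{8347}{4}$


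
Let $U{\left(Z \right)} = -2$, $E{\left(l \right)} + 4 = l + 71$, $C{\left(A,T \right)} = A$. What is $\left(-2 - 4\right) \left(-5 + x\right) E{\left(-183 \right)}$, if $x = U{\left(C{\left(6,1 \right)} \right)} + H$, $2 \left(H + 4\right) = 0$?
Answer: $-7656$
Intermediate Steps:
$H = -4$ ($H = -4 + \frac{1}{2} \cdot 0 = -4 + 0 = -4$)
$E{\left(l \right)} = 67 + l$ ($E{\left(l \right)} = -4 + \left(l + 71\right) = -4 + \left(71 + l\right) = 67 + l$)
$x = -6$ ($x = -2 - 4 = -6$)
$\left(-2 - 4\right) \left(-5 + x\right) E{\left(-183 \right)} = \left(-2 - 4\right) \left(-5 - 6\right) \left(67 - 183\right) = \left(-6\right) \left(-11\right) \left(-116\right) = 66 \left(-116\right) = -7656$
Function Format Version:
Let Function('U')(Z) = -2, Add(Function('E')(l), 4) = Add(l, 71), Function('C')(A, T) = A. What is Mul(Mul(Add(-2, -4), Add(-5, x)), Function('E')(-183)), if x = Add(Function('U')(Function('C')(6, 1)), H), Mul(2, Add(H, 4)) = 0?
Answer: -7656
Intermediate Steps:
H = -4 (H = Add(-4, Mul(Rational(1, 2), 0)) = Add(-4, 0) = -4)
Function('E')(l) = Add(67, l) (Function('E')(l) = Add(-4, Add(l, 71)) = Add(-4, Add(71, l)) = Add(67, l))
x = -6 (x = Add(-2, -4) = -6)
Mul(Mul(Add(-2, -4), Add(-5, x)), Function('E')(-183)) = Mul(Mul(Add(-2, -4), Add(-5, -6)), Add(67, -183)) = Mul(Mul(-6, -11), -116) = Mul(66, -116) = -7656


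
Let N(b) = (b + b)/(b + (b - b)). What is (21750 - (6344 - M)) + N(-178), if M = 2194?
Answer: 17602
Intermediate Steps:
N(b) = 2 (N(b) = (2*b)/(b + 0) = (2*b)/b = 2)
(21750 - (6344 - M)) + N(-178) = (21750 - (6344 - 1*2194)) + 2 = (21750 - (6344 - 2194)) + 2 = (21750 - 1*4150) + 2 = (21750 - 4150) + 2 = 17600 + 2 = 17602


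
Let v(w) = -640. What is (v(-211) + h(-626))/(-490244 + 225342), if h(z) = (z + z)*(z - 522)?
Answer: -718328/132451 ≈ -5.4233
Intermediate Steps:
h(z) = 2*z*(-522 + z) (h(z) = (2*z)*(-522 + z) = 2*z*(-522 + z))
(v(-211) + h(-626))/(-490244 + 225342) = (-640 + 2*(-626)*(-522 - 626))/(-490244 + 225342) = (-640 + 2*(-626)*(-1148))/(-264902) = (-640 + 1437296)*(-1/264902) = 1436656*(-1/264902) = -718328/132451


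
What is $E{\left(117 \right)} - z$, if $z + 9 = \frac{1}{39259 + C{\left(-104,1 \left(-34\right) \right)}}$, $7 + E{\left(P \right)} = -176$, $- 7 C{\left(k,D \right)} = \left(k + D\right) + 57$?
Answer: $- \frac{47831563}{274894} \approx -174.0$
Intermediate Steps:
$C{\left(k,D \right)} = - \frac{57}{7} - \frac{D}{7} - \frac{k}{7}$ ($C{\left(k,D \right)} = - \frac{\left(k + D\right) + 57}{7} = - \frac{\left(D + k\right) + 57}{7} = - \frac{57 + D + k}{7} = - \frac{57}{7} - \frac{D}{7} - \frac{k}{7}$)
$E{\left(P \right)} = -183$ ($E{\left(P \right)} = -7 - 176 = -183$)
$z = - \frac{2474039}{274894}$ ($z = -9 + \frac{1}{39259 - \left(- \frac{47}{7} + \frac{1}{7} \cdot 1 \left(-34\right)\right)} = -9 + \frac{1}{39259 - - \frac{81}{7}} = -9 + \frac{1}{39259 + \left(- \frac{57}{7} + \frac{34}{7} + \frac{104}{7}\right)} = -9 + \frac{1}{39259 + \frac{81}{7}} = -9 + \frac{1}{\frac{274894}{7}} = -9 + \frac{7}{274894} = - \frac{2474039}{274894} \approx -9.0$)
$E{\left(117 \right)} - z = -183 - - \frac{2474039}{274894} = -183 + \frac{2474039}{274894} = - \frac{47831563}{274894}$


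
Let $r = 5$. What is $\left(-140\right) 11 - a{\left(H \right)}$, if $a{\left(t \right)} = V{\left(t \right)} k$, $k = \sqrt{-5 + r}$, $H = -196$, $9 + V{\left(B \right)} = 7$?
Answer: $-1540$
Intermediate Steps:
$V{\left(B \right)} = -2$ ($V{\left(B \right)} = -9 + 7 = -2$)
$k = 0$ ($k = \sqrt{-5 + 5} = \sqrt{0} = 0$)
$a{\left(t \right)} = 0$ ($a{\left(t \right)} = \left(-2\right) 0 = 0$)
$\left(-140\right) 11 - a{\left(H \right)} = \left(-140\right) 11 - 0 = -1540 + 0 = -1540$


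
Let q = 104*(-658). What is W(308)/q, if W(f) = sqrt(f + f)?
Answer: -sqrt(154)/34216 ≈ -0.00036269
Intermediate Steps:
W(f) = sqrt(2)*sqrt(f) (W(f) = sqrt(2*f) = sqrt(2)*sqrt(f))
q = -68432
W(308)/q = (sqrt(2)*sqrt(308))/(-68432) = (sqrt(2)*(2*sqrt(77)))*(-1/68432) = (2*sqrt(154))*(-1/68432) = -sqrt(154)/34216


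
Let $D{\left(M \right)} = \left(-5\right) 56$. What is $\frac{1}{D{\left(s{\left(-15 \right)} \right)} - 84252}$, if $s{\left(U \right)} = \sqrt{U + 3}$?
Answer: $- \frac{1}{84532} \approx -1.183 \cdot 10^{-5}$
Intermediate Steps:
$s{\left(U \right)} = \sqrt{3 + U}$
$D{\left(M \right)} = -280$
$\frac{1}{D{\left(s{\left(-15 \right)} \right)} - 84252} = \frac{1}{-280 - 84252} = \frac{1}{-84532} = - \frac{1}{84532}$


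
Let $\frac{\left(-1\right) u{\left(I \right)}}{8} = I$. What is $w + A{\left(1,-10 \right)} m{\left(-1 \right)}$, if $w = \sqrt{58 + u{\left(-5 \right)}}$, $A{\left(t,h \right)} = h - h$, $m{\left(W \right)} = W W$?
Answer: $7 \sqrt{2} \approx 9.8995$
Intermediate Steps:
$m{\left(W \right)} = W^{2}$
$A{\left(t,h \right)} = 0$
$u{\left(I \right)} = - 8 I$
$w = 7 \sqrt{2}$ ($w = \sqrt{58 - -40} = \sqrt{58 + 40} = \sqrt{98} = 7 \sqrt{2} \approx 9.8995$)
$w + A{\left(1,-10 \right)} m{\left(-1 \right)} = 7 \sqrt{2} + 0 \left(-1\right)^{2} = 7 \sqrt{2} + 0 \cdot 1 = 7 \sqrt{2} + 0 = 7 \sqrt{2}$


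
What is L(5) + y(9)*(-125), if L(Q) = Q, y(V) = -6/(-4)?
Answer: -365/2 ≈ -182.50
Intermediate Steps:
y(V) = 3/2 (y(V) = -6*(-¼) = 3/2)
L(5) + y(9)*(-125) = 5 + (3/2)*(-125) = 5 - 375/2 = -365/2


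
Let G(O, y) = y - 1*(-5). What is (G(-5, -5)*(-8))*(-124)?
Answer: 0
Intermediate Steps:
G(O, y) = 5 + y (G(O, y) = y + 5 = 5 + y)
(G(-5, -5)*(-8))*(-124) = ((5 - 5)*(-8))*(-124) = (0*(-8))*(-124) = 0*(-124) = 0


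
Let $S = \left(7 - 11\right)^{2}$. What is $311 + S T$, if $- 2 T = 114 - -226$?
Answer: $-2409$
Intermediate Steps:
$T = -170$ ($T = - \frac{114 - -226}{2} = - \frac{114 + 226}{2} = \left(- \frac{1}{2}\right) 340 = -170$)
$S = 16$ ($S = \left(-4\right)^{2} = 16$)
$311 + S T = 311 + 16 \left(-170\right) = 311 - 2720 = -2409$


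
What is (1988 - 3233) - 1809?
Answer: -3054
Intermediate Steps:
(1988 - 3233) - 1809 = -1245 - 1809 = -3054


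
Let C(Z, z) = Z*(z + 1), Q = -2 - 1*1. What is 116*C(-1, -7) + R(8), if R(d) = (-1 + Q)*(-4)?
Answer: 712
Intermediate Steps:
Q = -3 (Q = -2 - 1 = -3)
R(d) = 16 (R(d) = (-1 - 3)*(-4) = -4*(-4) = 16)
C(Z, z) = Z*(1 + z)
116*C(-1, -7) + R(8) = 116*(-(1 - 7)) + 16 = 116*(-1*(-6)) + 16 = 116*6 + 16 = 696 + 16 = 712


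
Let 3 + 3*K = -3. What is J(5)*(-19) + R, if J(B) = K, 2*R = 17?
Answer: 93/2 ≈ 46.500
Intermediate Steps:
R = 17/2 (R = (½)*17 = 17/2 ≈ 8.5000)
K = -2 (K = -1 + (⅓)*(-3) = -1 - 1 = -2)
J(B) = -2
J(5)*(-19) + R = -2*(-19) + 17/2 = 38 + 17/2 = 93/2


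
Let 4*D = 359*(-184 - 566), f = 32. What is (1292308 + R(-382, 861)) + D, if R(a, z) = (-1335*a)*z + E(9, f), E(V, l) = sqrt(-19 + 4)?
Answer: 880618331/2 + I*sqrt(15) ≈ 4.4031e+8 + 3.873*I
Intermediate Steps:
E(V, l) = I*sqrt(15) (E(V, l) = sqrt(-15) = I*sqrt(15))
D = -134625/2 (D = (359*(-184 - 566))/4 = (359*(-750))/4 = (1/4)*(-269250) = -134625/2 ≈ -67313.)
R(a, z) = I*sqrt(15) - 1335*a*z (R(a, z) = (-1335*a)*z + I*sqrt(15) = -1335*a*z + I*sqrt(15) = I*sqrt(15) - 1335*a*z)
(1292308 + R(-382, 861)) + D = (1292308 + (I*sqrt(15) - 1335*(-382)*861)) - 134625/2 = (1292308 + (I*sqrt(15) + 439084170)) - 134625/2 = (1292308 + (439084170 + I*sqrt(15))) - 134625/2 = (440376478 + I*sqrt(15)) - 134625/2 = 880618331/2 + I*sqrt(15)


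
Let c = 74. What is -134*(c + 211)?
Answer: -38190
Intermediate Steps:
-134*(c + 211) = -134*(74 + 211) = -134*285 = -38190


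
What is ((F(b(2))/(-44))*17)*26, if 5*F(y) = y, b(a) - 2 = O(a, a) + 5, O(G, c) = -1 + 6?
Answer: -1326/55 ≈ -24.109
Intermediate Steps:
O(G, c) = 5
b(a) = 12 (b(a) = 2 + (5 + 5) = 2 + 10 = 12)
F(y) = y/5
((F(b(2))/(-44))*17)*26 = ((((⅕)*12)/(-44))*17)*26 = (((12/5)*(-1/44))*17)*26 = -3/55*17*26 = -51/55*26 = -1326/55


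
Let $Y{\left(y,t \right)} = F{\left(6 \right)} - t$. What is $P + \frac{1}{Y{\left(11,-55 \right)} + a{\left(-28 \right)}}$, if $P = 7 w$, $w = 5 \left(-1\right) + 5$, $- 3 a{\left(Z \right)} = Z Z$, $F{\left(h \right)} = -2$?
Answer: $- \frac{3}{625} \approx -0.0048$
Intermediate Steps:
$Y{\left(y,t \right)} = -2 - t$
$a{\left(Z \right)} = - \frac{Z^{2}}{3}$ ($a{\left(Z \right)} = - \frac{Z Z}{3} = - \frac{Z^{2}}{3}$)
$w = 0$ ($w = -5 + 5 = 0$)
$P = 0$ ($P = 7 \cdot 0 = 0$)
$P + \frac{1}{Y{\left(11,-55 \right)} + a{\left(-28 \right)}} = 0 + \frac{1}{\left(-2 - -55\right) - \frac{\left(-28\right)^{2}}{3}} = 0 + \frac{1}{\left(-2 + 55\right) - \frac{784}{3}} = 0 + \frac{1}{53 - \frac{784}{3}} = 0 + \frac{1}{- \frac{625}{3}} = 0 - \frac{3}{625} = - \frac{3}{625}$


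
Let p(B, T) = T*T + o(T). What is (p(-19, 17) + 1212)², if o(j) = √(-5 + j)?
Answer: 2253013 + 6004*√3 ≈ 2.2634e+6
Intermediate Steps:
p(B, T) = T² + √(-5 + T) (p(B, T) = T*T + √(-5 + T) = T² + √(-5 + T))
(p(-19, 17) + 1212)² = ((17² + √(-5 + 17)) + 1212)² = ((289 + √12) + 1212)² = ((289 + 2*√3) + 1212)² = (1501 + 2*√3)²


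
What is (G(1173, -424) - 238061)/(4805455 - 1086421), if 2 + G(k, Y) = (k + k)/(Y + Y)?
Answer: -100939885/1576870416 ≈ -0.064013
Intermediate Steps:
G(k, Y) = -2 + k/Y (G(k, Y) = -2 + (k + k)/(Y + Y) = -2 + (2*k)/((2*Y)) = -2 + (2*k)*(1/(2*Y)) = -2 + k/Y)
(G(1173, -424) - 238061)/(4805455 - 1086421) = ((-2 + 1173/(-424)) - 238061)/(4805455 - 1086421) = ((-2 + 1173*(-1/424)) - 238061)/3719034 = ((-2 - 1173/424) - 238061)*(1/3719034) = (-2021/424 - 238061)*(1/3719034) = -100939885/424*1/3719034 = -100939885/1576870416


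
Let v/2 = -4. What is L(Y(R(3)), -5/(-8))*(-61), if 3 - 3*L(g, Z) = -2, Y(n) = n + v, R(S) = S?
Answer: -305/3 ≈ -101.67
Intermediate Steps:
v = -8 (v = 2*(-4) = -8)
Y(n) = -8 + n (Y(n) = n - 8 = -8 + n)
L(g, Z) = 5/3 (L(g, Z) = 1 - ⅓*(-2) = 1 + ⅔ = 5/3)
L(Y(R(3)), -5/(-8))*(-61) = (5/3)*(-61) = -305/3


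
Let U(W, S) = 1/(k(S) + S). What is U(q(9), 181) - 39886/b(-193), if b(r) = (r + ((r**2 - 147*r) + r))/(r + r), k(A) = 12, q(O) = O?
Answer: 7698167/32617 ≈ 236.02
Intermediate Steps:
U(W, S) = 1/(12 + S)
b(r) = (r**2 - 145*r)/(2*r) (b(r) = (r + (r**2 - 146*r))/((2*r)) = (r**2 - 145*r)*(1/(2*r)) = (r**2 - 145*r)/(2*r))
U(q(9), 181) - 39886/b(-193) = 1/(12 + 181) - 39886/(-145/2 + (1/2)*(-193)) = 1/193 - 39886/(-145/2 - 193/2) = 1/193 - 39886/(-169) = 1/193 - 39886*(-1/169) = 1/193 + 39886/169 = 7698167/32617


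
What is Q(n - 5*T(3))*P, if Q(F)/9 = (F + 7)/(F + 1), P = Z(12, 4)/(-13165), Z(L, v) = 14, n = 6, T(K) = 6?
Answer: -2142/302795 ≈ -0.0070741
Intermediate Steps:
P = -14/13165 (P = 14/(-13165) = 14*(-1/13165) = -14/13165 ≈ -0.0010634)
Q(F) = 9*(7 + F)/(1 + F) (Q(F) = 9*((F + 7)/(F + 1)) = 9*((7 + F)/(1 + F)) = 9*(7 + F)/(1 + F))
Q(n - 5*T(3))*P = (9*(7 + (6 - 5*6))/(1 + (6 - 5*6)))*(-14/13165) = (9*(7 + (6 - 30))/(1 + (6 - 30)))*(-14/13165) = (9*(7 - 24)/(1 - 24))*(-14/13165) = (9*(-17)/(-23))*(-14/13165) = (9*(-1/23)*(-17))*(-14/13165) = (153/23)*(-14/13165) = -2142/302795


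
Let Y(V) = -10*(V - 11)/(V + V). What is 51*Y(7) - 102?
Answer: 306/7 ≈ 43.714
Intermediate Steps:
Y(V) = -5*(-11 + V)/V (Y(V) = -10*(-11 + V)/(2*V) = -5*(-11 + V)/V)
51*Y(7) - 102 = 51*(-5 + 55/7) - 102 = 51*(20/7) - 102 = 1020/7 - 102 = 306/7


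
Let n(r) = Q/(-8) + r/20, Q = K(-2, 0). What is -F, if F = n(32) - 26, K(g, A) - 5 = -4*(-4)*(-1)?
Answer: 921/40 ≈ 23.025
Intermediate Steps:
K(g, A) = -11 (K(g, A) = 5 - 4*(-4)*(-1) = 5 + 16*(-1) = 5 - 16 = -11)
Q = -11
n(r) = 11/8 + r/20 (n(r) = -11/(-8) + r/20 = -11*(-⅛) + r*(1/20) = 11/8 + r/20)
F = -921/40 (F = (11/8 + (1/20)*32) - 26 = (11/8 + 8/5) - 26 = 119/40 - 26 = -921/40 ≈ -23.025)
-F = -1*(-921/40) = 921/40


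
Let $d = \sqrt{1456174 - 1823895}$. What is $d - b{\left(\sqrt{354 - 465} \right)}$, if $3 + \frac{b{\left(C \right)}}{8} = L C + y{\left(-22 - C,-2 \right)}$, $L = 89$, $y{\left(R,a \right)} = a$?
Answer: $40 + i \sqrt{367721} - 712 i \sqrt{111} \approx 40.0 - 6895.0 i$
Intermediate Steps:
$b{\left(C \right)} = -40 + 712 C$ ($b{\left(C \right)} = -24 + 8 \left(89 C - 2\right) = -24 + 8 \left(-2 + 89 C\right) = -24 + \left(-16 + 712 C\right) = -40 + 712 C$)
$d = i \sqrt{367721}$ ($d = \sqrt{-367721} = i \sqrt{367721} \approx 606.4 i$)
$d - b{\left(\sqrt{354 - 465} \right)} = i \sqrt{367721} - \left(-40 + 712 \sqrt{354 - 465}\right) = i \sqrt{367721} - \left(-40 + 712 \sqrt{-111}\right) = i \sqrt{367721} - \left(-40 + 712 i \sqrt{111}\right) = i \sqrt{367721} + \left(40 - 712 i \sqrt{111}\right) = 40 + i \sqrt{367721} - 712 i \sqrt{111}$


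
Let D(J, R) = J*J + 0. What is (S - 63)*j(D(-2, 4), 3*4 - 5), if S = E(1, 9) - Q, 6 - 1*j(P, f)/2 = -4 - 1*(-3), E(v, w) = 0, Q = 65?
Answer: -1792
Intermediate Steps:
D(J, R) = J² (D(J, R) = J² + 0 = J²)
j(P, f) = 14 (j(P, f) = 12 - 2*(-4 - 1*(-3)) = 12 - 2*(-4 + 3) = 12 - 2*(-1) = 12 + 2 = 14)
S = -65 (S = 0 - 1*65 = 0 - 65 = -65)
(S - 63)*j(D(-2, 4), 3*4 - 5) = (-65 - 63)*14 = -128*14 = -1792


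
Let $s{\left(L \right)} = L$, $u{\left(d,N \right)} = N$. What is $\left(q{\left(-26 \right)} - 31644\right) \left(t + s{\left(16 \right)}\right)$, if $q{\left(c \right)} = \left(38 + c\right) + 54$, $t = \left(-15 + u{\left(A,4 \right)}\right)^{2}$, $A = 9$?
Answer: $-4326186$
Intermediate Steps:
$t = 121$ ($t = \left(-15 + 4\right)^{2} = \left(-11\right)^{2} = 121$)
$q{\left(c \right)} = 92 + c$
$\left(q{\left(-26 \right)} - 31644\right) \left(t + s{\left(16 \right)}\right) = \left(\left(92 - 26\right) - 31644\right) \left(121 + 16\right) = \left(66 - 31644\right) 137 = \left(-31578\right) 137 = -4326186$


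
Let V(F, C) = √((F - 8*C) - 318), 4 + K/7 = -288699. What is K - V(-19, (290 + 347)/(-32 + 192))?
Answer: -2020921 - I*√36885/10 ≈ -2.0209e+6 - 19.205*I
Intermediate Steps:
K = -2020921 (K = -28 + 7*(-288699) = -28 - 2020893 = -2020921)
V(F, C) = √(-318 + F - 8*C)
K - V(-19, (290 + 347)/(-32 + 192)) = -2020921 - √(-318 - 19 - 8*(290 + 347)/(-32 + 192)) = -2020921 - √(-318 - 19 - 5096/160) = -2020921 - √(-318 - 19 - 8*637/160) = -2020921 - √(-318 - 19 - 637/20) = -2020921 - √(-7377/20) = -2020921 - I*√36885/10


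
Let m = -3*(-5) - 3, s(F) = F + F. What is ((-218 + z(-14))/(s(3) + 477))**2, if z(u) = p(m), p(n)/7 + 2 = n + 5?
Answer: 12769/233289 ≈ 0.054735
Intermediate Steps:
s(F) = 2*F
m = 12 (m = 15 - 3 = 12)
p(n) = 21 + 7*n (p(n) = -14 + 7*(n + 5) = -14 + 7*(5 + n) = -14 + (35 + 7*n) = 21 + 7*n)
z(u) = 105 (z(u) = 21 + 7*12 = 21 + 84 = 105)
((-218 + z(-14))/(s(3) + 477))**2 = ((-218 + 105)/(2*3 + 477))**2 = (-113/(6 + 477))**2 = (-113/483)**2 = 12769/233289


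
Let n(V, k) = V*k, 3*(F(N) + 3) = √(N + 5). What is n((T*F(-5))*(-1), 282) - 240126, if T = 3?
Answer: -237588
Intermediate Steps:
F(N) = -3 + √(5 + N)/3 (F(N) = -3 + √(N + 5)/3 = -3 + √(5 + N)/3)
n((T*F(-5))*(-1), 282) - 240126 = ((3*(-3 + √(5 - 5)/3))*(-1))*282 - 240126 = ((3*(-3 + √0/3))*(-1))*282 - 240126 = ((3*(-3 + (⅓)*0))*(-1))*282 - 240126 = ((3*(-3 + 0))*(-1))*282 - 240126 = ((3*(-3))*(-1))*282 - 240126 = -9*(-1)*282 - 240126 = 9*282 - 240126 = 2538 - 240126 = -237588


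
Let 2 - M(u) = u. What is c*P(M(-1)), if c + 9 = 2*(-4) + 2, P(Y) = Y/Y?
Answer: -15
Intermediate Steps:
M(u) = 2 - u
P(Y) = 1
c = -15 (c = -9 + (2*(-4) + 2) = -9 + (-8 + 2) = -9 - 6 = -15)
c*P(M(-1)) = -15*1 = -15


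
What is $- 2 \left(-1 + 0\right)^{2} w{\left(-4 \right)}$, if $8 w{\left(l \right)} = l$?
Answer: $1$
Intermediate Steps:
$w{\left(l \right)} = \frac{l}{8}$
$- 2 \left(-1 + 0\right)^{2} w{\left(-4 \right)} = - 2 \left(-1 + 0\right)^{2} \cdot \frac{1}{8} \left(-4\right) = - 2 \left(-1\right)^{2} \left(- \frac{1}{2}\right) = \left(-2\right) 1 \left(- \frac{1}{2}\right) = \left(-2\right) \left(- \frac{1}{2}\right) = 1$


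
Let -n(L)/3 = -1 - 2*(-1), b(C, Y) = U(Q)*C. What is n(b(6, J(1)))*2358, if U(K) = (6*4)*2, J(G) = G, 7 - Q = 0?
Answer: -7074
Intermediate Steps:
Q = 7 (Q = 7 - 1*0 = 7 + 0 = 7)
U(K) = 48 (U(K) = 24*2 = 48)
b(C, Y) = 48*C
n(L) = -3 (n(L) = -3*(-1 - 2*(-1)) = -3*(-1 + 2) = -3*1 = -3)
n(b(6, J(1)))*2358 = -3*2358 = -7074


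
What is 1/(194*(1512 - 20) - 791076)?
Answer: -1/501628 ≈ -1.9935e-6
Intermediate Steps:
1/(194*(1512 - 20) - 791076) = 1/(194*1492 - 791076) = 1/(289448 - 791076) = 1/(-501628) = -1/501628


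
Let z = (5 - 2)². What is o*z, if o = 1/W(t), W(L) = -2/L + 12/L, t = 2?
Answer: 9/5 ≈ 1.8000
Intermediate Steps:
W(L) = 10/L
o = ⅕ (o = 1/(10/2) = 1/(10*(½)) = 1/5 = ⅕ ≈ 0.20000)
z = 9 (z = 3² = 9)
o*z = (⅕)*9 = 9/5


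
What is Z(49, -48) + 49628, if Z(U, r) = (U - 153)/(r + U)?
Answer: 49524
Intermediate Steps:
Z(U, r) = (-153 + U)/(U + r)
Z(49, -48) + 49628 = (-153 + 49)/(49 - 48) + 49628 = -104/1 + 49628 = 1*(-104) + 49628 = -104 + 49628 = 49524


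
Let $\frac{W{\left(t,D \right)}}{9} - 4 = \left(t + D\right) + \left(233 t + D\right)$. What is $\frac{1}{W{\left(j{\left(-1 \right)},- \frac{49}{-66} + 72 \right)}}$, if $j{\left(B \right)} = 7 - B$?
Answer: $\frac{11}{200127} \approx 5.4965 \cdot 10^{-5}$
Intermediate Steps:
$W{\left(t,D \right)} = 36 + 18 D + 2106 t$ ($W{\left(t,D \right)} = 36 + 9 \left(\left(t + D\right) + \left(233 t + D\right)\right) = 36 + 9 \left(\left(D + t\right) + \left(D + 233 t\right)\right) = 36 + 9 \left(2 D + 234 t\right) = 36 + \left(18 D + 2106 t\right) = 36 + 18 D + 2106 t$)
$\frac{1}{W{\left(j{\left(-1 \right)},- \frac{49}{-66} + 72 \right)}} = \frac{1}{36 + 18 \left(- \frac{49}{-66} + 72\right) + 2106 \left(7 - -1\right)} = \frac{1}{36 + 18 \left(\left(-49\right) \left(- \frac{1}{66}\right) + 72\right) + 2106 \left(7 + 1\right)} = \frac{1}{36 + 18 \left(\frac{49}{66} + 72\right) + 2106 \cdot 8} = \frac{1}{36 + 18 \cdot \frac{4801}{66} + 16848} = \frac{1}{36 + \frac{14403}{11} + 16848} = \frac{1}{\frac{200127}{11}} = \frac{11}{200127}$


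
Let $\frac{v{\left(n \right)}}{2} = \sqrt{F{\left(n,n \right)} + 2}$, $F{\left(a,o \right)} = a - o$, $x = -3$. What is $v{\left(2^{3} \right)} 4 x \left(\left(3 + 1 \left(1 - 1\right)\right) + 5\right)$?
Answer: $- 192 \sqrt{2} \approx -271.53$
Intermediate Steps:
$v{\left(n \right)} = 2 \sqrt{2}$ ($v{\left(n \right)} = 2 \sqrt{\left(n - n\right) + 2} = 2 \sqrt{0 + 2} = 2 \sqrt{2}$)
$v{\left(2^{3} \right)} 4 x \left(\left(3 + 1 \left(1 - 1\right)\right) + 5\right) = 2 \sqrt{2} \cdot 4 \left(- 3 \left(\left(3 + 1 \left(1 - 1\right)\right) + 5\right)\right) = 8 \sqrt{2} \left(- 3 \left(\left(3 + 1 \left(1 - 1\right)\right) + 5\right)\right) = 8 \sqrt{2} \left(- 3 \left(\left(3 + 1 \cdot 0\right) + 5\right)\right) = 8 \sqrt{2} \left(- 3 \left(\left(3 + 0\right) + 5\right)\right) = 8 \sqrt{2} \left(- 3 \left(3 + 5\right)\right) = 8 \sqrt{2} \left(\left(-3\right) 8\right) = 8 \sqrt{2} \left(-24\right) = - 192 \sqrt{2}$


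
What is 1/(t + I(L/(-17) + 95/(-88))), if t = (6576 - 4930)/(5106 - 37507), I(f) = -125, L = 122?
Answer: -32401/4051771 ≈ -0.0079968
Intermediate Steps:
t = -1646/32401 (t = 1646/(-32401) = 1646*(-1/32401) = -1646/32401 ≈ -0.050801)
1/(t + I(L/(-17) + 95/(-88))) = 1/(-1646/32401 - 125) = 1/(-4051771/32401) = -32401/4051771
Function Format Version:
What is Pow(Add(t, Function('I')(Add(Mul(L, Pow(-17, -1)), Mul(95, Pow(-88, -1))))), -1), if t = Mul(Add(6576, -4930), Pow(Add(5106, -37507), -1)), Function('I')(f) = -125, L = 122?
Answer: Rational(-32401, 4051771) ≈ -0.0079968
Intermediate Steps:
t = Rational(-1646, 32401) (t = Mul(1646, Pow(-32401, -1)) = Mul(1646, Rational(-1, 32401)) = Rational(-1646, 32401) ≈ -0.050801)
Pow(Add(t, Function('I')(Add(Mul(L, Pow(-17, -1)), Mul(95, Pow(-88, -1))))), -1) = Pow(Add(Rational(-1646, 32401), -125), -1) = Pow(Rational(-4051771, 32401), -1) = Rational(-32401, 4051771)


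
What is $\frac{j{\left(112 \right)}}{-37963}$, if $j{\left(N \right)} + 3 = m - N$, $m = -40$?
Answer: $\frac{155}{37963} \approx 0.0040829$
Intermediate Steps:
$j{\left(N \right)} = -43 - N$ ($j{\left(N \right)} = -3 - \left(40 + N\right) = -43 - N$)
$\frac{j{\left(112 \right)}}{-37963} = \frac{-43 - 112}{-37963} = \left(-43 - 112\right) \left(- \frac{1}{37963}\right) = \left(-155\right) \left(- \frac{1}{37963}\right) = \frac{155}{37963}$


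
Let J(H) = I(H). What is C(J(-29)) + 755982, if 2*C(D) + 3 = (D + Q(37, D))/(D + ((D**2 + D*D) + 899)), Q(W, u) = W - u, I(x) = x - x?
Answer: 679626488/899 ≈ 7.5598e+5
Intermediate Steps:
I(x) = 0
J(H) = 0
C(D) = -3/2 + 37/(2*(899 + D + 2*D**2)) (C(D) = -3/2 + ((D + (37 - D))/(D + ((D**2 + D*D) + 899)))/2 = -3/2 + (37/(D + ((D**2 + D**2) + 899)))/2 = -3/2 + (37/(D + (2*D**2 + 899)))/2 = -3/2 + (37/(D + (899 + 2*D**2)))/2 = -3/2 + (37/(899 + D + 2*D**2))/2 = -3/2 + 37/(2*(899 + D + 2*D**2)))
C(J(-29)) + 755982 = (-2660 - 6*0**2 - 3*0)/(2*(899 + 0 + 2*0**2)) + 755982 = (-2660 - 6*0 + 0)/(2*(899 + 0 + 2*0)) + 755982 = (-2660 + 0 + 0)/(2*(899 + 0 + 0)) + 755982 = (1/2)*(-2660)/899 + 755982 = (1/2)*(1/899)*(-2660) + 755982 = -1330/899 + 755982 = 679626488/899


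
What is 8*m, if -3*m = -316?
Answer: 2528/3 ≈ 842.67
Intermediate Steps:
m = 316/3 (m = -⅓*(-316) = 316/3 ≈ 105.33)
8*m = 8*(316/3) = 2528/3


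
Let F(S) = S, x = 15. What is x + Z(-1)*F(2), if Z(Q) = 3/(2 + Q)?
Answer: 21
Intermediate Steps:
Z(Q) = 3/(2 + Q)
x + Z(-1)*F(2) = 15 + (3/(2 - 1))*2 = 15 + (3/1)*2 = 15 + (3*1)*2 = 15 + 3*2 = 15 + 6 = 21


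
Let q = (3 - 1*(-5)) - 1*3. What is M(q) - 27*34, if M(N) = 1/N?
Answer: -4589/5 ≈ -917.80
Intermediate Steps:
q = 5 (q = (3 + 5) - 3 = 8 - 3 = 5)
M(q) - 27*34 = 1/5 - 27*34 = ⅕ - 918 = -4589/5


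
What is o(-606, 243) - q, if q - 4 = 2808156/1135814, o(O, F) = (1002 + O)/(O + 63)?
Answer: -740266510/102791167 ≈ -7.2017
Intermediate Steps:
o(O, F) = (1002 + O)/(63 + O)
q = 3675706/567907 (q = 4 + 2808156/1135814 = 4 + 2808156*(1/1135814) = 4 + 1404078/567907 = 3675706/567907 ≈ 6.4724)
o(-606, 243) - q = (1002 - 606)/(63 - 606) - 1*3675706/567907 = 396/(-543) - 3675706/567907 = -1/543*396 - 3675706/567907 = -132/181 - 3675706/567907 = -740266510/102791167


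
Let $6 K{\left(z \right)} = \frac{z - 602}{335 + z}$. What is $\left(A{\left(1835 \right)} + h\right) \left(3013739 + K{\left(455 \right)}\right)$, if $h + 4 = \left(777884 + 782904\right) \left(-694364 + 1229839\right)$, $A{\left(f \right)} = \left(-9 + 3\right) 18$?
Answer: $\frac{994914696629581439337}{395} \approx 2.5188 \cdot 10^{18}$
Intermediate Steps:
$A{\left(f \right)} = -108$ ($A{\left(f \right)} = \left(-6\right) 18 = -108$)
$h = 835762954296$ ($h = -4 + \left(777884 + 782904\right) \left(-694364 + 1229839\right) = -4 + 1560788 \cdot 535475 = -4 + 835762954300 = 835762954296$)
$K{\left(z \right)} = \frac{-602 + z}{6 \left(335 + z\right)}$ ($K{\left(z \right)} = \frac{\left(z - 602\right) \frac{1}{335 + z}}{6} = \frac{\left(-602 + z\right) \frac{1}{335 + z}}{6} = \frac{\frac{1}{335 + z} \left(-602 + z\right)}{6} = \frac{-602 + z}{6 \left(335 + z\right)}$)
$\left(A{\left(1835 \right)} + h\right) \left(3013739 + K{\left(455 \right)}\right) = \left(-108 + 835762954296\right) \left(3013739 + \frac{-602 + 455}{6 \left(335 + 455\right)}\right) = 835762954188 \left(3013739 + \frac{1}{6} \cdot \frac{1}{790} \left(-147\right)\right) = 835762954188 \left(3013739 - \frac{49}{1580}\right) = 835762954188 \cdot \frac{4761707571}{1580} = \frac{994914696629581439337}{395}$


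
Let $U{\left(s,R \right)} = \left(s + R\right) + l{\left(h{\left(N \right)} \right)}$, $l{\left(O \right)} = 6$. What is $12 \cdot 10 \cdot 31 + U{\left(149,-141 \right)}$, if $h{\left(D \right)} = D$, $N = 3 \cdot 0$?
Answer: $3734$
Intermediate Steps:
$N = 0$
$U{\left(s,R \right)} = 6 + R + s$ ($U{\left(s,R \right)} = \left(s + R\right) + 6 = \left(R + s\right) + 6 = 6 + R + s$)
$12 \cdot 10 \cdot 31 + U{\left(149,-141 \right)} = 12 \cdot 10 \cdot 31 + \left(6 - 141 + 149\right) = 120 \cdot 31 + 14 = 3720 + 14 = 3734$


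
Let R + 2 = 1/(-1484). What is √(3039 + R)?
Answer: √1672062497/742 ≈ 55.109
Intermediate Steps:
R = -2969/1484 (R = -2 + 1/(-1484) = -2 - 1/1484 = -2969/1484 ≈ -2.0007)
√(3039 + R) = √(3039 - 2969/1484) = √(4506907/1484) = √1672062497/742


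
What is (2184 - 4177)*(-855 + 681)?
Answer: 346782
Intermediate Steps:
(2184 - 4177)*(-855 + 681) = -1993*(-174) = 346782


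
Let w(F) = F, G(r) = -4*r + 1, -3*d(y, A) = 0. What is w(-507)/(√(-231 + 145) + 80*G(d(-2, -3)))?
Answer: -6760/1081 + 169*I*√86/2162 ≈ -6.2535 + 0.7249*I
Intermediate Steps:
d(y, A) = 0 (d(y, A) = -⅓*0 = 0)
G(r) = 1 - 4*r
w(-507)/(√(-231 + 145) + 80*G(d(-2, -3))) = -507/(√(-231 + 145) + 80*(1 - 4*0)) = -507/(√(-86) + 80*(1 + 0)) = -507/(I*√86 + 80*1) = -507/(I*√86 + 80) = -507/(80 + I*√86)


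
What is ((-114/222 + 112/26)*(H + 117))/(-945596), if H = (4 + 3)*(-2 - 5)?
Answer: -31025/113707919 ≈ -0.00027285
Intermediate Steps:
H = -49 (H = 7*(-7) = -49)
((-114/222 + 112/26)*(H + 117))/(-945596) = ((-114/222 + 112/26)*(-49 + 117))/(-945596) = ((-114*1/222 + 112*(1/26))*68)*(-1/945596) = ((-19/37 + 56/13)*68)*(-1/945596) = ((1825/481)*68)*(-1/945596) = (124100/481)*(-1/945596) = -31025/113707919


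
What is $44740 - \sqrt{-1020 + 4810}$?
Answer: $44740 - \sqrt{3790} \approx 44678.0$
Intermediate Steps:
$44740 - \sqrt{-1020 + 4810} = 44740 - \sqrt{3790}$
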